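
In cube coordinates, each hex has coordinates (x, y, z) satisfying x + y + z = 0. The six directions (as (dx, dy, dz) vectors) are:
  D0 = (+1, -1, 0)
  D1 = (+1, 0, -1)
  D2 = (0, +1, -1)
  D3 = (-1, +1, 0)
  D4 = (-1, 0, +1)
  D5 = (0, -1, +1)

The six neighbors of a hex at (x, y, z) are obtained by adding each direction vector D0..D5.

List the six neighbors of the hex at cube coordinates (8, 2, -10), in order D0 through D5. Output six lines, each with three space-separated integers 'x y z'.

Center: (8, 2, -10). Add each direction:
  D0: (8, 2, -10) + (1, -1, 0) = (9, 1, -10)
  D1: (8, 2, -10) + (1, 0, -1) = (9, 2, -11)
  D2: (8, 2, -10) + (0, 1, -1) = (8, 3, -11)
  D3: (8, 2, -10) + (-1, 1, 0) = (7, 3, -10)
  D4: (8, 2, -10) + (-1, 0, 1) = (7, 2, -9)
  D5: (8, 2, -10) + (0, -1, 1) = (8, 1, -9)

Answer: 9 1 -10
9 2 -11
8 3 -11
7 3 -10
7 2 -9
8 1 -9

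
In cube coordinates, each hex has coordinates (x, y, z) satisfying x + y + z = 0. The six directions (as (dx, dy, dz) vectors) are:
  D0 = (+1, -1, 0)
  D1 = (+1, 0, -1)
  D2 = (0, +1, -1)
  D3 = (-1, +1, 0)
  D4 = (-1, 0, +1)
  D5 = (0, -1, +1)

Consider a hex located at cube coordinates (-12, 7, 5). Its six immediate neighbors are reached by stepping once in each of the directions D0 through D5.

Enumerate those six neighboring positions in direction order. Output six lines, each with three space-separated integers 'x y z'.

Center: (-12, 7, 5). Add each direction:
  D0: (-12, 7, 5) + (1, -1, 0) = (-11, 6, 5)
  D1: (-12, 7, 5) + (1, 0, -1) = (-11, 7, 4)
  D2: (-12, 7, 5) + (0, 1, -1) = (-12, 8, 4)
  D3: (-12, 7, 5) + (-1, 1, 0) = (-13, 8, 5)
  D4: (-12, 7, 5) + (-1, 0, 1) = (-13, 7, 6)
  D5: (-12, 7, 5) + (0, -1, 1) = (-12, 6, 6)

Answer: -11 6 5
-11 7 4
-12 8 4
-13 8 5
-13 7 6
-12 6 6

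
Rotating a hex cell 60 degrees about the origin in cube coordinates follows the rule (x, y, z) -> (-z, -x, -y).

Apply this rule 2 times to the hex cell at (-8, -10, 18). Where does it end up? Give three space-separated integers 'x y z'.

Answer: -10 18 -8

Derivation:
Start: (-8, -10, 18)
Step 1: (-8, -10, 18) -> (-(18), -(-8), -(-10)) = (-18, 8, 10)
Step 2: (-18, 8, 10) -> (-(10), -(-18), -(8)) = (-10, 18, -8)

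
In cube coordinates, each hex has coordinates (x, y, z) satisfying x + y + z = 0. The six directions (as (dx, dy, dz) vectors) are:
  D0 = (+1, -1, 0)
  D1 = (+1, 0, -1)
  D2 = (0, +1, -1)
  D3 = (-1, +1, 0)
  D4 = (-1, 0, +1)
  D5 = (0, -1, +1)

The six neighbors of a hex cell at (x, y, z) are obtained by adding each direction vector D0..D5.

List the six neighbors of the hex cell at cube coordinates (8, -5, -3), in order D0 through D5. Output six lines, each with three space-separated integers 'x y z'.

Center: (8, -5, -3). Add each direction:
  D0: (8, -5, -3) + (1, -1, 0) = (9, -6, -3)
  D1: (8, -5, -3) + (1, 0, -1) = (9, -5, -4)
  D2: (8, -5, -3) + (0, 1, -1) = (8, -4, -4)
  D3: (8, -5, -3) + (-1, 1, 0) = (7, -4, -3)
  D4: (8, -5, -3) + (-1, 0, 1) = (7, -5, -2)
  D5: (8, -5, -3) + (0, -1, 1) = (8, -6, -2)

Answer: 9 -6 -3
9 -5 -4
8 -4 -4
7 -4 -3
7 -5 -2
8 -6 -2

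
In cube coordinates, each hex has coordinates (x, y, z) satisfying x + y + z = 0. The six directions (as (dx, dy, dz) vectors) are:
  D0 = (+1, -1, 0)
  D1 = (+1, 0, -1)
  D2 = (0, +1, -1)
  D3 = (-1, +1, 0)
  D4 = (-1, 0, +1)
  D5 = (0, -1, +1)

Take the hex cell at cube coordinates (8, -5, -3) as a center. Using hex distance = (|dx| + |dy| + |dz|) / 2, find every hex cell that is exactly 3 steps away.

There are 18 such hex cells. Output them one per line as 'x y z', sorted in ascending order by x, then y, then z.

Answer: 5 -5 0
5 -4 -1
5 -3 -2
5 -2 -3
6 -6 0
6 -2 -4
7 -7 0
7 -2 -5
8 -8 0
8 -2 -6
9 -8 -1
9 -3 -6
10 -8 -2
10 -4 -6
11 -8 -3
11 -7 -4
11 -6 -5
11 -5 -6

Derivation:
Walk ring at distance 3 from (8, -5, -3):
Start at center + D4*3 = (5, -5, 0)
  hex 0: (5, -5, 0)
  hex 1: (6, -6, 0)
  hex 2: (7, -7, 0)
  hex 3: (8, -8, 0)
  hex 4: (9, -8, -1)
  hex 5: (10, -8, -2)
  hex 6: (11, -8, -3)
  hex 7: (11, -7, -4)
  hex 8: (11, -6, -5)
  hex 9: (11, -5, -6)
  hex 10: (10, -4, -6)
  hex 11: (9, -3, -6)
  hex 12: (8, -2, -6)
  hex 13: (7, -2, -5)
  hex 14: (6, -2, -4)
  hex 15: (5, -2, -3)
  hex 16: (5, -3, -2)
  hex 17: (5, -4, -1)
Sorted: 18 hexes.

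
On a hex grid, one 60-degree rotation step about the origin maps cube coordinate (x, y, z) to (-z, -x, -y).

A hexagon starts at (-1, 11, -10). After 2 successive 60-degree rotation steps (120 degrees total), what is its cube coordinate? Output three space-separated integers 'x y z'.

Answer: 11 -10 -1

Derivation:
Start: (-1, 11, -10)
Step 1: (-1, 11, -10) -> (-(-10), -(-1), -(11)) = (10, 1, -11)
Step 2: (10, 1, -11) -> (-(-11), -(10), -(1)) = (11, -10, -1)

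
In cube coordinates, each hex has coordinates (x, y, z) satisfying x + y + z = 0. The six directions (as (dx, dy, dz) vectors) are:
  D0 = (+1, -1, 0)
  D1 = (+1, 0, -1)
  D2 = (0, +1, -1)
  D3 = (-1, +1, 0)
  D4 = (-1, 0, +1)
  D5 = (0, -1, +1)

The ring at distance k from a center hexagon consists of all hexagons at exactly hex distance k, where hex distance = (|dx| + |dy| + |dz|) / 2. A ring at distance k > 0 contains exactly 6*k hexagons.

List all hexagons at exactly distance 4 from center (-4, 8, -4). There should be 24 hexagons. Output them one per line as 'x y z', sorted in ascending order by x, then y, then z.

Answer: -8 8 0
-8 9 -1
-8 10 -2
-8 11 -3
-8 12 -4
-7 7 0
-7 12 -5
-6 6 0
-6 12 -6
-5 5 0
-5 12 -7
-4 4 0
-4 12 -8
-3 4 -1
-3 11 -8
-2 4 -2
-2 10 -8
-1 4 -3
-1 9 -8
0 4 -4
0 5 -5
0 6 -6
0 7 -7
0 8 -8

Derivation:
Walk ring at distance 4 from (-4, 8, -4):
Start at center + D4*4 = (-8, 8, 0)
  hex 0: (-8, 8, 0)
  hex 1: (-7, 7, 0)
  hex 2: (-6, 6, 0)
  hex 3: (-5, 5, 0)
  hex 4: (-4, 4, 0)
  hex 5: (-3, 4, -1)
  hex 6: (-2, 4, -2)
  hex 7: (-1, 4, -3)
  hex 8: (0, 4, -4)
  hex 9: (0, 5, -5)
  hex 10: (0, 6, -6)
  hex 11: (0, 7, -7)
  hex 12: (0, 8, -8)
  hex 13: (-1, 9, -8)
  hex 14: (-2, 10, -8)
  hex 15: (-3, 11, -8)
  hex 16: (-4, 12, -8)
  hex 17: (-5, 12, -7)
  hex 18: (-6, 12, -6)
  hex 19: (-7, 12, -5)
  hex 20: (-8, 12, -4)
  hex 21: (-8, 11, -3)
  hex 22: (-8, 10, -2)
  hex 23: (-8, 9, -1)
Sorted: 24 hexes.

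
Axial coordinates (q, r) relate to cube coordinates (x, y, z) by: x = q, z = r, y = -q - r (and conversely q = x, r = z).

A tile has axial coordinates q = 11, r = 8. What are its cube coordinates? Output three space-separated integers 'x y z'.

Answer: 11 -19 8

Derivation:
x = q = 11
z = r = 8
y = -x - z = -(11) - (8) = -19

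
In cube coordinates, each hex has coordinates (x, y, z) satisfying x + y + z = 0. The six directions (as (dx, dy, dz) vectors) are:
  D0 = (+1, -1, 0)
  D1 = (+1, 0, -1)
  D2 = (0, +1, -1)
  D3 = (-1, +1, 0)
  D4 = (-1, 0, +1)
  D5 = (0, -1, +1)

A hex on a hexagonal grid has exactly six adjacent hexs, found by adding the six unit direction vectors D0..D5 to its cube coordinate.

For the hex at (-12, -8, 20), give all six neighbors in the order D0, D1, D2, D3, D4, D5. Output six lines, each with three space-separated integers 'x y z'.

Answer: -11 -9 20
-11 -8 19
-12 -7 19
-13 -7 20
-13 -8 21
-12 -9 21

Derivation:
Center: (-12, -8, 20). Add each direction:
  D0: (-12, -8, 20) + (1, -1, 0) = (-11, -9, 20)
  D1: (-12, -8, 20) + (1, 0, -1) = (-11, -8, 19)
  D2: (-12, -8, 20) + (0, 1, -1) = (-12, -7, 19)
  D3: (-12, -8, 20) + (-1, 1, 0) = (-13, -7, 20)
  D4: (-12, -8, 20) + (-1, 0, 1) = (-13, -8, 21)
  D5: (-12, -8, 20) + (0, -1, 1) = (-12, -9, 21)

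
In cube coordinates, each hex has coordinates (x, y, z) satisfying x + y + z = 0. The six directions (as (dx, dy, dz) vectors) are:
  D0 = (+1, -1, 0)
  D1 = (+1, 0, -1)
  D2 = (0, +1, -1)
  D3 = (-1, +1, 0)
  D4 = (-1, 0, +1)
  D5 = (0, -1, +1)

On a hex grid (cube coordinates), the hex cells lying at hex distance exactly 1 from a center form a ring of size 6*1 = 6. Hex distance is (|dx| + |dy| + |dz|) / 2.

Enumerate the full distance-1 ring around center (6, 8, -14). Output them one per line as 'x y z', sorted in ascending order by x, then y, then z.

Walk ring at distance 1 from (6, 8, -14):
Start at center + D4*1 = (5, 8, -13)
  hex 0: (5, 8, -13)
  hex 1: (6, 7, -13)
  hex 2: (7, 7, -14)
  hex 3: (7, 8, -15)
  hex 4: (6, 9, -15)
  hex 5: (5, 9, -14)
Sorted: 6 hexes.

Answer: 5 8 -13
5 9 -14
6 7 -13
6 9 -15
7 7 -14
7 8 -15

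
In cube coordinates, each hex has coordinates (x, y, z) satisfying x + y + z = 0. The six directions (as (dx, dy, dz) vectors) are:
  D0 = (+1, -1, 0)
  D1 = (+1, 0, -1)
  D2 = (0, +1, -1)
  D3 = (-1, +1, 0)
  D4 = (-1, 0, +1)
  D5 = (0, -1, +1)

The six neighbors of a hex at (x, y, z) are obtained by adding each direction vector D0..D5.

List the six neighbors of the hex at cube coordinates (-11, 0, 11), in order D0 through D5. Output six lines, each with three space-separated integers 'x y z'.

Answer: -10 -1 11
-10 0 10
-11 1 10
-12 1 11
-12 0 12
-11 -1 12

Derivation:
Center: (-11, 0, 11). Add each direction:
  D0: (-11, 0, 11) + (1, -1, 0) = (-10, -1, 11)
  D1: (-11, 0, 11) + (1, 0, -1) = (-10, 0, 10)
  D2: (-11, 0, 11) + (0, 1, -1) = (-11, 1, 10)
  D3: (-11, 0, 11) + (-1, 1, 0) = (-12, 1, 11)
  D4: (-11, 0, 11) + (-1, 0, 1) = (-12, 0, 12)
  D5: (-11, 0, 11) + (0, -1, 1) = (-11, -1, 12)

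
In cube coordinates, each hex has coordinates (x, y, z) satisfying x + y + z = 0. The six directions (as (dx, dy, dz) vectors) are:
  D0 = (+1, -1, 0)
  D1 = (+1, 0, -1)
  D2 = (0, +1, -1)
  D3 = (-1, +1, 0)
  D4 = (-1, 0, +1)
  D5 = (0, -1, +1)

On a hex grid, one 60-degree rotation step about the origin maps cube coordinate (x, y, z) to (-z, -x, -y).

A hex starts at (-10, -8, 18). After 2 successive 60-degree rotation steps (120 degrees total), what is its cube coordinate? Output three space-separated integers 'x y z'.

Answer: -8 18 -10

Derivation:
Start: (-10, -8, 18)
Step 1: (-10, -8, 18) -> (-(18), -(-10), -(-8)) = (-18, 10, 8)
Step 2: (-18, 10, 8) -> (-(8), -(-18), -(10)) = (-8, 18, -10)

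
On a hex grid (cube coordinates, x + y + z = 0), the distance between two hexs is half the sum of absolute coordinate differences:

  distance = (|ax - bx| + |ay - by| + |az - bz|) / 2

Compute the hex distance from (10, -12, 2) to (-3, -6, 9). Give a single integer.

Answer: 13

Derivation:
|ax - bx| = |10 - (-3)| = 13
|ay - by| = |-12 - (-6)| = 6
|az - bz| = |2 - 9| = 7
distance = (13 + 6 + 7) / 2 = 26 / 2 = 13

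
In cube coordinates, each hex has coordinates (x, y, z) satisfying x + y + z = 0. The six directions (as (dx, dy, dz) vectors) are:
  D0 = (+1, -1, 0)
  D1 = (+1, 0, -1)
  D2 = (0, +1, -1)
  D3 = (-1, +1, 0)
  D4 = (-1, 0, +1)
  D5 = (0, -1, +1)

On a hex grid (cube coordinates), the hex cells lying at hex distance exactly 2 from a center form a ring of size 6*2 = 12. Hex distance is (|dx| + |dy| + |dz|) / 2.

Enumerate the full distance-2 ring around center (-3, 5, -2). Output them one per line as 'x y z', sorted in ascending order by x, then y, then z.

Answer: -5 5 0
-5 6 -1
-5 7 -2
-4 4 0
-4 7 -3
-3 3 0
-3 7 -4
-2 3 -1
-2 6 -4
-1 3 -2
-1 4 -3
-1 5 -4

Derivation:
Walk ring at distance 2 from (-3, 5, -2):
Start at center + D4*2 = (-5, 5, 0)
  hex 0: (-5, 5, 0)
  hex 1: (-4, 4, 0)
  hex 2: (-3, 3, 0)
  hex 3: (-2, 3, -1)
  hex 4: (-1, 3, -2)
  hex 5: (-1, 4, -3)
  hex 6: (-1, 5, -4)
  hex 7: (-2, 6, -4)
  hex 8: (-3, 7, -4)
  hex 9: (-4, 7, -3)
  hex 10: (-5, 7, -2)
  hex 11: (-5, 6, -1)
Sorted: 12 hexes.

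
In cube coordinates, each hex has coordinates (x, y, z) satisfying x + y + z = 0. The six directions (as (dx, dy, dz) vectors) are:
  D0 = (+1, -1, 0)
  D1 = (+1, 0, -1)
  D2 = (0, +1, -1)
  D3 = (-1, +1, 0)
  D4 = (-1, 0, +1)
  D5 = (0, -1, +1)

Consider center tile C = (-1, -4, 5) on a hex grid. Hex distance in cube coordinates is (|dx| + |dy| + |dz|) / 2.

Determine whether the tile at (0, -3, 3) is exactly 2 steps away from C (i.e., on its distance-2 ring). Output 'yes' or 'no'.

|px - cx| = |0 - (-1)| = 1
|py - cy| = |-3 - (-4)| = 1
|pz - cz| = |3 - 5| = 2
distance = (1+1+2)/2 = 4/2 = 2
radius = 2; distance == radius -> yes

Answer: yes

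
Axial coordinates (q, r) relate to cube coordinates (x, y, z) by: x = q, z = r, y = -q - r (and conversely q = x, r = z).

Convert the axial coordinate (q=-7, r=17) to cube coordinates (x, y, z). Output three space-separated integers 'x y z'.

Answer: -7 -10 17

Derivation:
x = q = -7
z = r = 17
y = -x - z = -(-7) - (17) = -10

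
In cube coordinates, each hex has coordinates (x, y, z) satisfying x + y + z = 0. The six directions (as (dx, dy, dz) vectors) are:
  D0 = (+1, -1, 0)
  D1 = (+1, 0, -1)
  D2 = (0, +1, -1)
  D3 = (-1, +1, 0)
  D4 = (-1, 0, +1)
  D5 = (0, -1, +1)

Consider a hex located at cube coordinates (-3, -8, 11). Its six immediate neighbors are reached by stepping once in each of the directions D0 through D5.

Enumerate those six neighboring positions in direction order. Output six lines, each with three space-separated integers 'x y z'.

Answer: -2 -9 11
-2 -8 10
-3 -7 10
-4 -7 11
-4 -8 12
-3 -9 12

Derivation:
Center: (-3, -8, 11). Add each direction:
  D0: (-3, -8, 11) + (1, -1, 0) = (-2, -9, 11)
  D1: (-3, -8, 11) + (1, 0, -1) = (-2, -8, 10)
  D2: (-3, -8, 11) + (0, 1, -1) = (-3, -7, 10)
  D3: (-3, -8, 11) + (-1, 1, 0) = (-4, -7, 11)
  D4: (-3, -8, 11) + (-1, 0, 1) = (-4, -8, 12)
  D5: (-3, -8, 11) + (0, -1, 1) = (-3, -9, 12)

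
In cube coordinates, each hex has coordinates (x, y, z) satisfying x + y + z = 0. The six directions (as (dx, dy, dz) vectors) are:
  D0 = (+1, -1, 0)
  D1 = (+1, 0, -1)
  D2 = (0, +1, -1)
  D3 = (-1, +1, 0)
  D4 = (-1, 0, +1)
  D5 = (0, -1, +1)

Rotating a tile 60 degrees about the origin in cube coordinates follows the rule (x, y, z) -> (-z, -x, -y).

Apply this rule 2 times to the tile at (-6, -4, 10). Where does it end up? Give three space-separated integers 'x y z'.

Start: (-6, -4, 10)
Step 1: (-6, -4, 10) -> (-(10), -(-6), -(-4)) = (-10, 6, 4)
Step 2: (-10, 6, 4) -> (-(4), -(-10), -(6)) = (-4, 10, -6)

Answer: -4 10 -6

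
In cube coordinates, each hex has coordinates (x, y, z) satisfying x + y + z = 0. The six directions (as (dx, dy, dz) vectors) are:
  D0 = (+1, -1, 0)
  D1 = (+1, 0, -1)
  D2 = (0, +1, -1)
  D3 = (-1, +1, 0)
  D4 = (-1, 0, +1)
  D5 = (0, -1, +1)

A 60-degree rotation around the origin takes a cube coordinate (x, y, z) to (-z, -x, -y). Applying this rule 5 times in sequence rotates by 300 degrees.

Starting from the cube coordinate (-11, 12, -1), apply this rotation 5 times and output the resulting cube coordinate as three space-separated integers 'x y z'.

Start: (-11, 12, -1)
Step 1: (-11, 12, -1) -> (-(-1), -(-11), -(12)) = (1, 11, -12)
Step 2: (1, 11, -12) -> (-(-12), -(1), -(11)) = (12, -1, -11)
Step 3: (12, -1, -11) -> (-(-11), -(12), -(-1)) = (11, -12, 1)
Step 4: (11, -12, 1) -> (-(1), -(11), -(-12)) = (-1, -11, 12)
Step 5: (-1, -11, 12) -> (-(12), -(-1), -(-11)) = (-12, 1, 11)

Answer: -12 1 11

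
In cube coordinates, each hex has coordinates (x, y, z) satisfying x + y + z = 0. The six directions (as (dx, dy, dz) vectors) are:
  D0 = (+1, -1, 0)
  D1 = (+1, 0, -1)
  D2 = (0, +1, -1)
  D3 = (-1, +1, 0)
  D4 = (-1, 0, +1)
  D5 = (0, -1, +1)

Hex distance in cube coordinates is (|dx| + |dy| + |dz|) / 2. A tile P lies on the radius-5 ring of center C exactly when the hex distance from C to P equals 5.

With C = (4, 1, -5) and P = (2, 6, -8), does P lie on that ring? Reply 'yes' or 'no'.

Answer: yes

Derivation:
|px - cx| = |2 - 4| = 2
|py - cy| = |6 - 1| = 5
|pz - cz| = |-8 - (-5)| = 3
distance = (2+5+3)/2 = 10/2 = 5
radius = 5; distance == radius -> yes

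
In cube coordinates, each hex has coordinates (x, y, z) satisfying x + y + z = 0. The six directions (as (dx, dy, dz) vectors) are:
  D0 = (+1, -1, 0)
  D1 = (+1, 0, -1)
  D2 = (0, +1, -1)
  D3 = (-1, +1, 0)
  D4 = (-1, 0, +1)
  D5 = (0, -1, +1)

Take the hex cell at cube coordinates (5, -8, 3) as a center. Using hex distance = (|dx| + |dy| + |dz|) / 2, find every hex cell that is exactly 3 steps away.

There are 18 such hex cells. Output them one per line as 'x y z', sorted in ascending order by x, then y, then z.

Answer: 2 -8 6
2 -7 5
2 -6 4
2 -5 3
3 -9 6
3 -5 2
4 -10 6
4 -5 1
5 -11 6
5 -5 0
6 -11 5
6 -6 0
7 -11 4
7 -7 0
8 -11 3
8 -10 2
8 -9 1
8 -8 0

Derivation:
Walk ring at distance 3 from (5, -8, 3):
Start at center + D4*3 = (2, -8, 6)
  hex 0: (2, -8, 6)
  hex 1: (3, -9, 6)
  hex 2: (4, -10, 6)
  hex 3: (5, -11, 6)
  hex 4: (6, -11, 5)
  hex 5: (7, -11, 4)
  hex 6: (8, -11, 3)
  hex 7: (8, -10, 2)
  hex 8: (8, -9, 1)
  hex 9: (8, -8, 0)
  hex 10: (7, -7, 0)
  hex 11: (6, -6, 0)
  hex 12: (5, -5, 0)
  hex 13: (4, -5, 1)
  hex 14: (3, -5, 2)
  hex 15: (2, -5, 3)
  hex 16: (2, -6, 4)
  hex 17: (2, -7, 5)
Sorted: 18 hexes.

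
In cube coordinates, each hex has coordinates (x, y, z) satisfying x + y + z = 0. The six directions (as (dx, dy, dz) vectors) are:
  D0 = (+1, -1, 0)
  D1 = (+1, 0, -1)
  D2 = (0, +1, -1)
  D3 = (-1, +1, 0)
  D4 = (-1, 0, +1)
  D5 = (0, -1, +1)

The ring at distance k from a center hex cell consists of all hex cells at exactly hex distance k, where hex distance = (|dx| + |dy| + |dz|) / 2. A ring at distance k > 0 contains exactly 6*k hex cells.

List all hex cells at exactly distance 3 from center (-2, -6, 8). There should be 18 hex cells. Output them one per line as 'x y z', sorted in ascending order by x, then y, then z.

Answer: -5 -6 11
-5 -5 10
-5 -4 9
-5 -3 8
-4 -7 11
-4 -3 7
-3 -8 11
-3 -3 6
-2 -9 11
-2 -3 5
-1 -9 10
-1 -4 5
0 -9 9
0 -5 5
1 -9 8
1 -8 7
1 -7 6
1 -6 5

Derivation:
Walk ring at distance 3 from (-2, -6, 8):
Start at center + D4*3 = (-5, -6, 11)
  hex 0: (-5, -6, 11)
  hex 1: (-4, -7, 11)
  hex 2: (-3, -8, 11)
  hex 3: (-2, -9, 11)
  hex 4: (-1, -9, 10)
  hex 5: (0, -9, 9)
  hex 6: (1, -9, 8)
  hex 7: (1, -8, 7)
  hex 8: (1, -7, 6)
  hex 9: (1, -6, 5)
  hex 10: (0, -5, 5)
  hex 11: (-1, -4, 5)
  hex 12: (-2, -3, 5)
  hex 13: (-3, -3, 6)
  hex 14: (-4, -3, 7)
  hex 15: (-5, -3, 8)
  hex 16: (-5, -4, 9)
  hex 17: (-5, -5, 10)
Sorted: 18 hexes.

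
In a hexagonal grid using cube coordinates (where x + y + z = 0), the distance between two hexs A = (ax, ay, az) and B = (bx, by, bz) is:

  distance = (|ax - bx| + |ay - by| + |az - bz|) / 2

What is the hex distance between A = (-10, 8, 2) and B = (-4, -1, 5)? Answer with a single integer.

Answer: 9

Derivation:
|ax - bx| = |-10 - (-4)| = 6
|ay - by| = |8 - (-1)| = 9
|az - bz| = |2 - 5| = 3
distance = (6 + 9 + 3) / 2 = 18 / 2 = 9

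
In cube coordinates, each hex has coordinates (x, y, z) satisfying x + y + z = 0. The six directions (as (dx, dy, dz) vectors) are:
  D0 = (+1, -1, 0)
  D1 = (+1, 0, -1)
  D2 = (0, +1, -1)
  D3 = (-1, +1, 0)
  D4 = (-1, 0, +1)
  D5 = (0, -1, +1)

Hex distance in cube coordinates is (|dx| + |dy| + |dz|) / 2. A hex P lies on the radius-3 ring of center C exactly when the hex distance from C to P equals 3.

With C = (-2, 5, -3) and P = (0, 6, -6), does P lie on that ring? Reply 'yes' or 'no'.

|px - cx| = |0 - (-2)| = 2
|py - cy| = |6 - 5| = 1
|pz - cz| = |-6 - (-3)| = 3
distance = (2+1+3)/2 = 6/2 = 3
radius = 3; distance == radius -> yes

Answer: yes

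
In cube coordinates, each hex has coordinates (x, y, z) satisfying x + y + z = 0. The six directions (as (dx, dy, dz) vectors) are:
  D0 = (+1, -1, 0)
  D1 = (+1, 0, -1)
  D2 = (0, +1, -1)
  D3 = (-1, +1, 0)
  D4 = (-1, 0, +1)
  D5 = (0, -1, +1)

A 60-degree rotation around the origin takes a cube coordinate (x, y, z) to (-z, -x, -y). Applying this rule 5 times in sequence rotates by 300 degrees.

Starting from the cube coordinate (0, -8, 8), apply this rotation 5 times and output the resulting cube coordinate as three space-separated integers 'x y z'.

Start: (0, -8, 8)
Step 1: (0, -8, 8) -> (-(8), -(0), -(-8)) = (-8, 0, 8)
Step 2: (-8, 0, 8) -> (-(8), -(-8), -(0)) = (-8, 8, 0)
Step 3: (-8, 8, 0) -> (-(0), -(-8), -(8)) = (0, 8, -8)
Step 4: (0, 8, -8) -> (-(-8), -(0), -(8)) = (8, 0, -8)
Step 5: (8, 0, -8) -> (-(-8), -(8), -(0)) = (8, -8, 0)

Answer: 8 -8 0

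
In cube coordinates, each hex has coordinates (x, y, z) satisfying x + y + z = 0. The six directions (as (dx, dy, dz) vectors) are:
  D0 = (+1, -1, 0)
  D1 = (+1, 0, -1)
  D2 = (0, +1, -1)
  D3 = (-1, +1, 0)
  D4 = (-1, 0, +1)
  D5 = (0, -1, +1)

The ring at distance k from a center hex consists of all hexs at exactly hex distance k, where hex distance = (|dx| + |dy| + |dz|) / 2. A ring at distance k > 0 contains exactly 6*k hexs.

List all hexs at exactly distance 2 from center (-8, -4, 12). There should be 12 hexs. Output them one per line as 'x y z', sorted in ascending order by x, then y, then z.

Answer: -10 -4 14
-10 -3 13
-10 -2 12
-9 -5 14
-9 -2 11
-8 -6 14
-8 -2 10
-7 -6 13
-7 -3 10
-6 -6 12
-6 -5 11
-6 -4 10

Derivation:
Walk ring at distance 2 from (-8, -4, 12):
Start at center + D4*2 = (-10, -4, 14)
  hex 0: (-10, -4, 14)
  hex 1: (-9, -5, 14)
  hex 2: (-8, -6, 14)
  hex 3: (-7, -6, 13)
  hex 4: (-6, -6, 12)
  hex 5: (-6, -5, 11)
  hex 6: (-6, -4, 10)
  hex 7: (-7, -3, 10)
  hex 8: (-8, -2, 10)
  hex 9: (-9, -2, 11)
  hex 10: (-10, -2, 12)
  hex 11: (-10, -3, 13)
Sorted: 12 hexes.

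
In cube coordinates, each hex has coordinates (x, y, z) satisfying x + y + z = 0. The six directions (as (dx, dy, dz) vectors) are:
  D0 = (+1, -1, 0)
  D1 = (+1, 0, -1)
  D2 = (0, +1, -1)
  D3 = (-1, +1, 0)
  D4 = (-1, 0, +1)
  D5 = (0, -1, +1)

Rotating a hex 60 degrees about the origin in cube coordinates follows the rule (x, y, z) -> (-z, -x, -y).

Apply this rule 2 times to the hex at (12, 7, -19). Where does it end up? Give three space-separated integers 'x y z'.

Answer: 7 -19 12

Derivation:
Start: (12, 7, -19)
Step 1: (12, 7, -19) -> (-(-19), -(12), -(7)) = (19, -12, -7)
Step 2: (19, -12, -7) -> (-(-7), -(19), -(-12)) = (7, -19, 12)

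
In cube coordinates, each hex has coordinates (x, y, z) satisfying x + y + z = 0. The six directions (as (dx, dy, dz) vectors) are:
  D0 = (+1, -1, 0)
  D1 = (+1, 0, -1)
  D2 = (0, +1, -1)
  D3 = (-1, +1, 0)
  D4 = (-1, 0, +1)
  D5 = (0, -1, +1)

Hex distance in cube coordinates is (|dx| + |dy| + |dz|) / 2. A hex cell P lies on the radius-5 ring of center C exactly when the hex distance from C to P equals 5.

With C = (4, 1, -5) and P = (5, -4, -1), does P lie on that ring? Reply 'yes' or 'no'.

|px - cx| = |5 - 4| = 1
|py - cy| = |-4 - 1| = 5
|pz - cz| = |-1 - (-5)| = 4
distance = (1+5+4)/2 = 10/2 = 5
radius = 5; distance == radius -> yes

Answer: yes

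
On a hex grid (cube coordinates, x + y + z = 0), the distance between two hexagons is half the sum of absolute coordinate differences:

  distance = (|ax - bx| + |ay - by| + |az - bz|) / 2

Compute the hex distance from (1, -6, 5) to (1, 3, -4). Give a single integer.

|ax - bx| = |1 - 1| = 0
|ay - by| = |-6 - 3| = 9
|az - bz| = |5 - (-4)| = 9
distance = (0 + 9 + 9) / 2 = 18 / 2 = 9

Answer: 9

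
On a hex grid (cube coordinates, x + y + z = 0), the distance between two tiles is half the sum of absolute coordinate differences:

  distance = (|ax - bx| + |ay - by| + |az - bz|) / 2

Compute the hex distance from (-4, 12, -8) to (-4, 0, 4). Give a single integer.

|ax - bx| = |-4 - (-4)| = 0
|ay - by| = |12 - 0| = 12
|az - bz| = |-8 - 4| = 12
distance = (0 + 12 + 12) / 2 = 24 / 2 = 12

Answer: 12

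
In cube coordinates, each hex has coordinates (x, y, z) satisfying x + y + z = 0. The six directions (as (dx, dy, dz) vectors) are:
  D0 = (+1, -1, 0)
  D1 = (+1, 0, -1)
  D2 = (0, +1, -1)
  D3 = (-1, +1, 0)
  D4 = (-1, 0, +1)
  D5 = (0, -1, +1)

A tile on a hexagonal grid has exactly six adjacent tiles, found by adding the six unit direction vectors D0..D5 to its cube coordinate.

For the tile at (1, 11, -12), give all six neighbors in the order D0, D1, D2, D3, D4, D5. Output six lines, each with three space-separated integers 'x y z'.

Center: (1, 11, -12). Add each direction:
  D0: (1, 11, -12) + (1, -1, 0) = (2, 10, -12)
  D1: (1, 11, -12) + (1, 0, -1) = (2, 11, -13)
  D2: (1, 11, -12) + (0, 1, -1) = (1, 12, -13)
  D3: (1, 11, -12) + (-1, 1, 0) = (0, 12, -12)
  D4: (1, 11, -12) + (-1, 0, 1) = (0, 11, -11)
  D5: (1, 11, -12) + (0, -1, 1) = (1, 10, -11)

Answer: 2 10 -12
2 11 -13
1 12 -13
0 12 -12
0 11 -11
1 10 -11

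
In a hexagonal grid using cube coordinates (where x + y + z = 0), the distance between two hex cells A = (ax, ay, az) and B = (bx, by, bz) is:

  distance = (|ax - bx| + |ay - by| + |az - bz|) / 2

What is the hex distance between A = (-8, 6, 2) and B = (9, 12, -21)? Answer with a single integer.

Answer: 23

Derivation:
|ax - bx| = |-8 - 9| = 17
|ay - by| = |6 - 12| = 6
|az - bz| = |2 - (-21)| = 23
distance = (17 + 6 + 23) / 2 = 46 / 2 = 23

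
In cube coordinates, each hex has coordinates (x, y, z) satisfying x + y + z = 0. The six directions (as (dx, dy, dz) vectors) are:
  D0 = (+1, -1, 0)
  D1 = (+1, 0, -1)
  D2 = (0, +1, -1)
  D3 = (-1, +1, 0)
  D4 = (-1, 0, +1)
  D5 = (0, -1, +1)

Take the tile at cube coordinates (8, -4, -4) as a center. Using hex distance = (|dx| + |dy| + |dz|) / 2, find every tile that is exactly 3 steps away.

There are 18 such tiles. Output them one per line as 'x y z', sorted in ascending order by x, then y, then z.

Walk ring at distance 3 from (8, -4, -4):
Start at center + D4*3 = (5, -4, -1)
  hex 0: (5, -4, -1)
  hex 1: (6, -5, -1)
  hex 2: (7, -6, -1)
  hex 3: (8, -7, -1)
  hex 4: (9, -7, -2)
  hex 5: (10, -7, -3)
  hex 6: (11, -7, -4)
  hex 7: (11, -6, -5)
  hex 8: (11, -5, -6)
  hex 9: (11, -4, -7)
  hex 10: (10, -3, -7)
  hex 11: (9, -2, -7)
  hex 12: (8, -1, -7)
  hex 13: (7, -1, -6)
  hex 14: (6, -1, -5)
  hex 15: (5, -1, -4)
  hex 16: (5, -2, -3)
  hex 17: (5, -3, -2)
Sorted: 18 hexes.

Answer: 5 -4 -1
5 -3 -2
5 -2 -3
5 -1 -4
6 -5 -1
6 -1 -5
7 -6 -1
7 -1 -6
8 -7 -1
8 -1 -7
9 -7 -2
9 -2 -7
10 -7 -3
10 -3 -7
11 -7 -4
11 -6 -5
11 -5 -6
11 -4 -7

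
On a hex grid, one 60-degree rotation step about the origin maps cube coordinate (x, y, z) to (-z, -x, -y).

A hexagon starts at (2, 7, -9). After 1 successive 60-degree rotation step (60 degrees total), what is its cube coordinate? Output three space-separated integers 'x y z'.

Start: (2, 7, -9)
Step 1: (2, 7, -9) -> (-(-9), -(2), -(7)) = (9, -2, -7)

Answer: 9 -2 -7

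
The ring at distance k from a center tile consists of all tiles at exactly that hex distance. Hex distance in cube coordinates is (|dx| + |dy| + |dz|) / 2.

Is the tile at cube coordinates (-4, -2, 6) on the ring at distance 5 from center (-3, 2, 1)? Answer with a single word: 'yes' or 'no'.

|px - cx| = |-4 - (-3)| = 1
|py - cy| = |-2 - 2| = 4
|pz - cz| = |6 - 1| = 5
distance = (1+4+5)/2 = 10/2 = 5
radius = 5; distance == radius -> yes

Answer: yes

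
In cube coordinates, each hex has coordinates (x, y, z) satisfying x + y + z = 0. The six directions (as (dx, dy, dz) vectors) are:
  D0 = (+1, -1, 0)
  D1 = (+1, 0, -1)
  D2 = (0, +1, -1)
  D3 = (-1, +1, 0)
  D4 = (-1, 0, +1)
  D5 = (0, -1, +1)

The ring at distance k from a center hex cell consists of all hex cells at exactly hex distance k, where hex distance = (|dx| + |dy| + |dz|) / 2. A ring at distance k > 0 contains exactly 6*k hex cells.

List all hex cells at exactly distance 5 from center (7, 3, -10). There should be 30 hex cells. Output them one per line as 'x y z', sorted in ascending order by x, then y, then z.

Walk ring at distance 5 from (7, 3, -10):
Start at center + D4*5 = (2, 3, -5)
  hex 0: (2, 3, -5)
  hex 1: (3, 2, -5)
  hex 2: (4, 1, -5)
  hex 3: (5, 0, -5)
  hex 4: (6, -1, -5)
  hex 5: (7, -2, -5)
  hex 6: (8, -2, -6)
  hex 7: (9, -2, -7)
  hex 8: (10, -2, -8)
  hex 9: (11, -2, -9)
  hex 10: (12, -2, -10)
  hex 11: (12, -1, -11)
  hex 12: (12, 0, -12)
  hex 13: (12, 1, -13)
  hex 14: (12, 2, -14)
  hex 15: (12, 3, -15)
  hex 16: (11, 4, -15)
  hex 17: (10, 5, -15)
  hex 18: (9, 6, -15)
  hex 19: (8, 7, -15)
  hex 20: (7, 8, -15)
  hex 21: (6, 8, -14)
  hex 22: (5, 8, -13)
  hex 23: (4, 8, -12)
  hex 24: (3, 8, -11)
  hex 25: (2, 8, -10)
  hex 26: (2, 7, -9)
  hex 27: (2, 6, -8)
  hex 28: (2, 5, -7)
  hex 29: (2, 4, -6)
Sorted: 30 hexes.

Answer: 2 3 -5
2 4 -6
2 5 -7
2 6 -8
2 7 -9
2 8 -10
3 2 -5
3 8 -11
4 1 -5
4 8 -12
5 0 -5
5 8 -13
6 -1 -5
6 8 -14
7 -2 -5
7 8 -15
8 -2 -6
8 7 -15
9 -2 -7
9 6 -15
10 -2 -8
10 5 -15
11 -2 -9
11 4 -15
12 -2 -10
12 -1 -11
12 0 -12
12 1 -13
12 2 -14
12 3 -15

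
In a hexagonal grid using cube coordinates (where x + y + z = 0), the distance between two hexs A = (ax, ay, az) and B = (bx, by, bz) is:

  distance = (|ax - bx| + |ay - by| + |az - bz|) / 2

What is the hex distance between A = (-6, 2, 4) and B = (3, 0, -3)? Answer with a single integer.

Answer: 9

Derivation:
|ax - bx| = |-6 - 3| = 9
|ay - by| = |2 - 0| = 2
|az - bz| = |4 - (-3)| = 7
distance = (9 + 2 + 7) / 2 = 18 / 2 = 9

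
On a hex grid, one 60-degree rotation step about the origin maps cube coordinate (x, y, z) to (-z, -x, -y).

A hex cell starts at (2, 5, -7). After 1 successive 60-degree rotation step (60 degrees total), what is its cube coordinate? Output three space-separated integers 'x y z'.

Start: (2, 5, -7)
Step 1: (2, 5, -7) -> (-(-7), -(2), -(5)) = (7, -2, -5)

Answer: 7 -2 -5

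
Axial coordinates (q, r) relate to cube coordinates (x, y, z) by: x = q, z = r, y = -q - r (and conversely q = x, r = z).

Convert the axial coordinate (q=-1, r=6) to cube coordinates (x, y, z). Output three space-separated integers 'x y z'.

Answer: -1 -5 6

Derivation:
x = q = -1
z = r = 6
y = -x - z = -(-1) - (6) = -5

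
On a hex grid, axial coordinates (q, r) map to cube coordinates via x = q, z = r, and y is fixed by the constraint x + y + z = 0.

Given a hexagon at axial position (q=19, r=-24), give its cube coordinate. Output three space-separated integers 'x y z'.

x = q = 19
z = r = -24
y = -x - z = -(19) - (-24) = 5

Answer: 19 5 -24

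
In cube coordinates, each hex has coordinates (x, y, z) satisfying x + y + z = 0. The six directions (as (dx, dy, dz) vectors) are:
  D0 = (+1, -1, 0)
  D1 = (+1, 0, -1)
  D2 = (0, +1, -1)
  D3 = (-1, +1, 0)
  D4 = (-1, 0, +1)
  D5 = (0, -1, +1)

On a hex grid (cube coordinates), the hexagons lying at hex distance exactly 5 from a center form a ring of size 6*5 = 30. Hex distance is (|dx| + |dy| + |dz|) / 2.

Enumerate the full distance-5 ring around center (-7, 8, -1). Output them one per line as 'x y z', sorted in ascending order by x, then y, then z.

Walk ring at distance 5 from (-7, 8, -1):
Start at center + D4*5 = (-12, 8, 4)
  hex 0: (-12, 8, 4)
  hex 1: (-11, 7, 4)
  hex 2: (-10, 6, 4)
  hex 3: (-9, 5, 4)
  hex 4: (-8, 4, 4)
  hex 5: (-7, 3, 4)
  hex 6: (-6, 3, 3)
  hex 7: (-5, 3, 2)
  hex 8: (-4, 3, 1)
  hex 9: (-3, 3, 0)
  hex 10: (-2, 3, -1)
  hex 11: (-2, 4, -2)
  hex 12: (-2, 5, -3)
  hex 13: (-2, 6, -4)
  hex 14: (-2, 7, -5)
  hex 15: (-2, 8, -6)
  hex 16: (-3, 9, -6)
  hex 17: (-4, 10, -6)
  hex 18: (-5, 11, -6)
  hex 19: (-6, 12, -6)
  hex 20: (-7, 13, -6)
  hex 21: (-8, 13, -5)
  hex 22: (-9, 13, -4)
  hex 23: (-10, 13, -3)
  hex 24: (-11, 13, -2)
  hex 25: (-12, 13, -1)
  hex 26: (-12, 12, 0)
  hex 27: (-12, 11, 1)
  hex 28: (-12, 10, 2)
  hex 29: (-12, 9, 3)
Sorted: 30 hexes.

Answer: -12 8 4
-12 9 3
-12 10 2
-12 11 1
-12 12 0
-12 13 -1
-11 7 4
-11 13 -2
-10 6 4
-10 13 -3
-9 5 4
-9 13 -4
-8 4 4
-8 13 -5
-7 3 4
-7 13 -6
-6 3 3
-6 12 -6
-5 3 2
-5 11 -6
-4 3 1
-4 10 -6
-3 3 0
-3 9 -6
-2 3 -1
-2 4 -2
-2 5 -3
-2 6 -4
-2 7 -5
-2 8 -6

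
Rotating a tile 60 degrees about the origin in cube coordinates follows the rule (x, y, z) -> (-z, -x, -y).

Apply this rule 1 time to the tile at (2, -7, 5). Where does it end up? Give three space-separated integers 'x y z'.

Answer: -5 -2 7

Derivation:
Start: (2, -7, 5)
Step 1: (2, -7, 5) -> (-(5), -(2), -(-7)) = (-5, -2, 7)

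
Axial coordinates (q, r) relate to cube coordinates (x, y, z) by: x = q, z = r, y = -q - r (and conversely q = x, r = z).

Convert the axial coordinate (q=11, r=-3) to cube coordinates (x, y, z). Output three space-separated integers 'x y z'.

x = q = 11
z = r = -3
y = -x - z = -(11) - (-3) = -8

Answer: 11 -8 -3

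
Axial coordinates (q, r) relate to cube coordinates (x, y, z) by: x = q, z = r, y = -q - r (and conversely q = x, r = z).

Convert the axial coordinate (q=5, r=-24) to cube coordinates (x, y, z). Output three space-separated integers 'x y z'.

x = q = 5
z = r = -24
y = -x - z = -(5) - (-24) = 19

Answer: 5 19 -24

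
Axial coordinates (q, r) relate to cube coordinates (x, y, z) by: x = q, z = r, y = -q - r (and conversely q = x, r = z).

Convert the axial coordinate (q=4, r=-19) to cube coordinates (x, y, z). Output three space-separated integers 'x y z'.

Answer: 4 15 -19

Derivation:
x = q = 4
z = r = -19
y = -x - z = -(4) - (-19) = 15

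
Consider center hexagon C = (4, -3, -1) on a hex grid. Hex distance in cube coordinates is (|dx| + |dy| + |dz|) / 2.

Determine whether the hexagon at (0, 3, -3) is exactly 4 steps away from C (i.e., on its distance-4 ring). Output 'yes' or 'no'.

Answer: no

Derivation:
|px - cx| = |0 - 4| = 4
|py - cy| = |3 - (-3)| = 6
|pz - cz| = |-3 - (-1)| = 2
distance = (4+6+2)/2 = 12/2 = 6
radius = 4; distance != radius -> no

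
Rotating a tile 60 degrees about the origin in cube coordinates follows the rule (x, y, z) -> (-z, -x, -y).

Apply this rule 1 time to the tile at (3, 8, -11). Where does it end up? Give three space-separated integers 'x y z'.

Start: (3, 8, -11)
Step 1: (3, 8, -11) -> (-(-11), -(3), -(8)) = (11, -3, -8)

Answer: 11 -3 -8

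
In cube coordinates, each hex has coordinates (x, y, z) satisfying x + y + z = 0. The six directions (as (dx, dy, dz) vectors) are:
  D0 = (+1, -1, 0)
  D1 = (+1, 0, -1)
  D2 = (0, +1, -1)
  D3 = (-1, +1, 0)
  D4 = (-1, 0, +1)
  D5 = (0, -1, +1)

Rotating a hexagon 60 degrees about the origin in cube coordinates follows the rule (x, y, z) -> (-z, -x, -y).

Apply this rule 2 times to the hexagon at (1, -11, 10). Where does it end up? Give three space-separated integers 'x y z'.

Start: (1, -11, 10)
Step 1: (1, -11, 10) -> (-(10), -(1), -(-11)) = (-10, -1, 11)
Step 2: (-10, -1, 11) -> (-(11), -(-10), -(-1)) = (-11, 10, 1)

Answer: -11 10 1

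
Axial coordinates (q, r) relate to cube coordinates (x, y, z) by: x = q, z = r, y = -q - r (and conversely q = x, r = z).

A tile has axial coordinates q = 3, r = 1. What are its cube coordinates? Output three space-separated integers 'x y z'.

Answer: 3 -4 1

Derivation:
x = q = 3
z = r = 1
y = -x - z = -(3) - (1) = -4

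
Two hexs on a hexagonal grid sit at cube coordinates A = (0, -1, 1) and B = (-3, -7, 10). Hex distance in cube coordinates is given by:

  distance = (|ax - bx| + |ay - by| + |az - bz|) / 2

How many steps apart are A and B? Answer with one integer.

Answer: 9

Derivation:
|ax - bx| = |0 - (-3)| = 3
|ay - by| = |-1 - (-7)| = 6
|az - bz| = |1 - 10| = 9
distance = (3 + 6 + 9) / 2 = 18 / 2 = 9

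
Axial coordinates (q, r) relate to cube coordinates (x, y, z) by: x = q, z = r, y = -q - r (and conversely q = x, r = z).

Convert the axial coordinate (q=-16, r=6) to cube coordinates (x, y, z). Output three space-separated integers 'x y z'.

x = q = -16
z = r = 6
y = -x - z = -(-16) - (6) = 10

Answer: -16 10 6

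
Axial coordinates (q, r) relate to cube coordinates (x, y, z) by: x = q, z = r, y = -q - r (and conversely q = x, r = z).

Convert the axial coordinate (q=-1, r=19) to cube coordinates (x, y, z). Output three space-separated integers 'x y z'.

Answer: -1 -18 19

Derivation:
x = q = -1
z = r = 19
y = -x - z = -(-1) - (19) = -18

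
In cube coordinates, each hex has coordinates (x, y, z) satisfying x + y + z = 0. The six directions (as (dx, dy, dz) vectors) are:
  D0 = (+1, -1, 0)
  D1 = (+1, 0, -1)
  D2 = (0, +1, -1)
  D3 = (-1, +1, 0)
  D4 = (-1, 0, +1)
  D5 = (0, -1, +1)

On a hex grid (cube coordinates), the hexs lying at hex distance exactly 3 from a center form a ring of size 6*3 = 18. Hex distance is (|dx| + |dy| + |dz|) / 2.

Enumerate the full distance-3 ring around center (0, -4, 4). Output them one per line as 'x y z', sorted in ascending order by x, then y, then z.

Answer: -3 -4 7
-3 -3 6
-3 -2 5
-3 -1 4
-2 -5 7
-2 -1 3
-1 -6 7
-1 -1 2
0 -7 7
0 -1 1
1 -7 6
1 -2 1
2 -7 5
2 -3 1
3 -7 4
3 -6 3
3 -5 2
3 -4 1

Derivation:
Walk ring at distance 3 from (0, -4, 4):
Start at center + D4*3 = (-3, -4, 7)
  hex 0: (-3, -4, 7)
  hex 1: (-2, -5, 7)
  hex 2: (-1, -6, 7)
  hex 3: (0, -7, 7)
  hex 4: (1, -7, 6)
  hex 5: (2, -7, 5)
  hex 6: (3, -7, 4)
  hex 7: (3, -6, 3)
  hex 8: (3, -5, 2)
  hex 9: (3, -4, 1)
  hex 10: (2, -3, 1)
  hex 11: (1, -2, 1)
  hex 12: (0, -1, 1)
  hex 13: (-1, -1, 2)
  hex 14: (-2, -1, 3)
  hex 15: (-3, -1, 4)
  hex 16: (-3, -2, 5)
  hex 17: (-3, -3, 6)
Sorted: 18 hexes.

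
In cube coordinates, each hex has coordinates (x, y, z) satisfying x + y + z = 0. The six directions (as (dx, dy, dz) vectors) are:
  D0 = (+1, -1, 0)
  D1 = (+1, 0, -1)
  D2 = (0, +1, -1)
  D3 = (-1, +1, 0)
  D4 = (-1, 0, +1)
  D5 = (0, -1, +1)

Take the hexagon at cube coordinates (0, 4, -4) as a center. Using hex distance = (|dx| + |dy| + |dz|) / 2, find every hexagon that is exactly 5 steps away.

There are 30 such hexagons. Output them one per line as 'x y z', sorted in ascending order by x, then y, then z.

Answer: -5 4 1
-5 5 0
-5 6 -1
-5 7 -2
-5 8 -3
-5 9 -4
-4 3 1
-4 9 -5
-3 2 1
-3 9 -6
-2 1 1
-2 9 -7
-1 0 1
-1 9 -8
0 -1 1
0 9 -9
1 -1 0
1 8 -9
2 -1 -1
2 7 -9
3 -1 -2
3 6 -9
4 -1 -3
4 5 -9
5 -1 -4
5 0 -5
5 1 -6
5 2 -7
5 3 -8
5 4 -9

Derivation:
Walk ring at distance 5 from (0, 4, -4):
Start at center + D4*5 = (-5, 4, 1)
  hex 0: (-5, 4, 1)
  hex 1: (-4, 3, 1)
  hex 2: (-3, 2, 1)
  hex 3: (-2, 1, 1)
  hex 4: (-1, 0, 1)
  hex 5: (0, -1, 1)
  hex 6: (1, -1, 0)
  hex 7: (2, -1, -1)
  hex 8: (3, -1, -2)
  hex 9: (4, -1, -3)
  hex 10: (5, -1, -4)
  hex 11: (5, 0, -5)
  hex 12: (5, 1, -6)
  hex 13: (5, 2, -7)
  hex 14: (5, 3, -8)
  hex 15: (5, 4, -9)
  hex 16: (4, 5, -9)
  hex 17: (3, 6, -9)
  hex 18: (2, 7, -9)
  hex 19: (1, 8, -9)
  hex 20: (0, 9, -9)
  hex 21: (-1, 9, -8)
  hex 22: (-2, 9, -7)
  hex 23: (-3, 9, -6)
  hex 24: (-4, 9, -5)
  hex 25: (-5, 9, -4)
  hex 26: (-5, 8, -3)
  hex 27: (-5, 7, -2)
  hex 28: (-5, 6, -1)
  hex 29: (-5, 5, 0)
Sorted: 30 hexes.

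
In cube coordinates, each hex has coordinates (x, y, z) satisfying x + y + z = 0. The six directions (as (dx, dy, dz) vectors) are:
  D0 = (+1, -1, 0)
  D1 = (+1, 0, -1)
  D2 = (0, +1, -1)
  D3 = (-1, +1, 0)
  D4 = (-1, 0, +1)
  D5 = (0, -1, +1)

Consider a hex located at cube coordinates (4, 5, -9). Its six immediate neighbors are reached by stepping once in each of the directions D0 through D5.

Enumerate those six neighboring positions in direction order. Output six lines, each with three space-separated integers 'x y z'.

Answer: 5 4 -9
5 5 -10
4 6 -10
3 6 -9
3 5 -8
4 4 -8

Derivation:
Center: (4, 5, -9). Add each direction:
  D0: (4, 5, -9) + (1, -1, 0) = (5, 4, -9)
  D1: (4, 5, -9) + (1, 0, -1) = (5, 5, -10)
  D2: (4, 5, -9) + (0, 1, -1) = (4, 6, -10)
  D3: (4, 5, -9) + (-1, 1, 0) = (3, 6, -9)
  D4: (4, 5, -9) + (-1, 0, 1) = (3, 5, -8)
  D5: (4, 5, -9) + (0, -1, 1) = (4, 4, -8)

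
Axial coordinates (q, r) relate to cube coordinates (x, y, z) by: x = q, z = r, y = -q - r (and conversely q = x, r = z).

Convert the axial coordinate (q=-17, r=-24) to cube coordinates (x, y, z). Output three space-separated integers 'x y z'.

x = q = -17
z = r = -24
y = -x - z = -(-17) - (-24) = 41

Answer: -17 41 -24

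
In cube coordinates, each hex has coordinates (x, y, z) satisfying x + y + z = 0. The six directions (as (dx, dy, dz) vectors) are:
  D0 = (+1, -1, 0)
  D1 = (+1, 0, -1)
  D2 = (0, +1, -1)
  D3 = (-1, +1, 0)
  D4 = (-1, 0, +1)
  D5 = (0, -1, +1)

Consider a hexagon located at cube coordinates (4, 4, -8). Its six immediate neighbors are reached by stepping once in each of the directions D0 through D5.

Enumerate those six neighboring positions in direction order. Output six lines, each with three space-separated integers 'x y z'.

Center: (4, 4, -8). Add each direction:
  D0: (4, 4, -8) + (1, -1, 0) = (5, 3, -8)
  D1: (4, 4, -8) + (1, 0, -1) = (5, 4, -9)
  D2: (4, 4, -8) + (0, 1, -1) = (4, 5, -9)
  D3: (4, 4, -8) + (-1, 1, 0) = (3, 5, -8)
  D4: (4, 4, -8) + (-1, 0, 1) = (3, 4, -7)
  D5: (4, 4, -8) + (0, -1, 1) = (4, 3, -7)

Answer: 5 3 -8
5 4 -9
4 5 -9
3 5 -8
3 4 -7
4 3 -7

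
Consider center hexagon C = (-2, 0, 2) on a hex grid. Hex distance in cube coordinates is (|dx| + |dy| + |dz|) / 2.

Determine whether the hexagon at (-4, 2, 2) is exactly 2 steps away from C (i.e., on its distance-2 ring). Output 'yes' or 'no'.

|px - cx| = |-4 - (-2)| = 2
|py - cy| = |2 - 0| = 2
|pz - cz| = |2 - 2| = 0
distance = (2+2+0)/2 = 4/2 = 2
radius = 2; distance == radius -> yes

Answer: yes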